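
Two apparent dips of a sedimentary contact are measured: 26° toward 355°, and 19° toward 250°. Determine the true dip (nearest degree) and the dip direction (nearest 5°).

true dip 35°, dip direction 310°

The two traces are lines in the plane: v₁ = (sin 355°·cos 26°, cos 355°·cos 26°, −sin 26°), v₂ = (sin 250°·cos 19°, cos 250°·cos 19°, −sin 19°).
n = v₁ × v₂ = (-0.433, 0.364, 0.821) (taken with n_z > 0).
Dip δ = arctan(|n_h|/n_z) = arctan(0.566/0.821) = 34.6°.
The horizontal component of n points toward azimuth atan2(n_x, n_y) = 310°, the dip direction.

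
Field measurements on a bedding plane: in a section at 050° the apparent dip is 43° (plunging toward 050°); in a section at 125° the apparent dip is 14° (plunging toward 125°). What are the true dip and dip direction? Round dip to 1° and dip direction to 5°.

The two traces are lines in the plane: v₁ = (sin 50°·cos 43°, cos 50°·cos 43°, −sin 43°), v₂ = (sin 125°·cos 14°, cos 125°·cos 14°, −sin 14°).
n = v₁ × v₂ = (0.493, 0.407, 0.685) (taken with n_z > 0).
Dip δ = arctan(|n_h|/n_z) = arctan(0.639/0.685) = 43.0°.
Dip direction = azimuth of (n_x, n_y) = atan2(0.493, 0.407) = 51°.

true dip 43°, dip direction 050°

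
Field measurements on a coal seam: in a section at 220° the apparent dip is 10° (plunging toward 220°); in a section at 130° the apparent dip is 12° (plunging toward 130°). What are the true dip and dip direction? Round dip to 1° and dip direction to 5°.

Represent each trace as a vector plunging at its apparent dip toward its trend (east-north-up frame): v₁ = (-0.633, -0.754, -0.174), v₂ = (0.749, -0.629, -0.208).
n = v₁ × v₂ = (0.048, -0.262, 0.963) (taken with n_z > 0).
Dip δ = arctan(|n_h|/n_z) = arctan(0.266/0.963) = 15.4°.
Dip direction = azimuth of (n_x, n_y) = atan2(0.048, -0.262) = 170°.

true dip 15°, dip direction 170°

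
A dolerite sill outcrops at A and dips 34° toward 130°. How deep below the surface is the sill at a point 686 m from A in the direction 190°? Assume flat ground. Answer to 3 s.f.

The hole lies 60° from the dip direction, so the down-dip offset is 686 × cos 60° = 343.00 m.
Depth = down-dip offset × tan(dip) = 343.00 × tan 34° = 343.00 × 0.6745
Depth = 231.36 m

231 m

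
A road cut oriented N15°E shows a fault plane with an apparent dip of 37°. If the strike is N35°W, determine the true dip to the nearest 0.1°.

44.5°

The section is 50° from the strike.
tan δ = tan α / sin β = tan 37° / sin 50° = 0.7536 / 0.7660 = 0.9837
δ = arctan(0.9837) = 44.53°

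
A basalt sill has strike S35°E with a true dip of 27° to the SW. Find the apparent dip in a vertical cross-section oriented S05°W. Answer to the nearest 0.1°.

18.1°

The strike is S35°E and the section trends S05°W; the acute angle between them is β = 40°.
tan α = tan 27° × sin 40° = 0.5095 × 0.6428 = 0.3275
apparent dip = arctan 0.3275 = 18.13°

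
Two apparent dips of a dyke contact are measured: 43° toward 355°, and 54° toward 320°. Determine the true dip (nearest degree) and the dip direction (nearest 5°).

true dip 55°, dip direction 305°

The two traces are lines in the plane: v₁ = (sin 355°·cos 43°, cos 355°·cos 43°, −sin 43°), v₂ = (sin 320°·cos 54°, cos 320°·cos 54°, −sin 54°).
The plane normal is n = v₁ × v₂ ∝ (-0.282, 0.206, 0.247).
tan δ = √(n_x²+n_y²)/n_z = 0.350/0.247, so δ = 54.8°.
Dip direction = azimuth of (n_x, n_y) = atan2(-0.282, 0.206) = 306°.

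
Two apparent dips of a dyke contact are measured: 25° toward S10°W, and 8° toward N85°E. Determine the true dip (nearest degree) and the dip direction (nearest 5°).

true dip 28°, dip direction 160°

Each apparent-dip line lies in the plane. As unit vectors (x east, y north, z up), v₁ plunges 25°→S10°W and v₂ plunges 8°→N85°E.
The plane normal is n = v₁ × v₂ ∝ (0.161, -0.439, 0.867).
Dip δ = arctan(|n_h|/n_z) = arctan(0.467/0.867) = 28.3°.
Dip direction = azimuth of (n_x, n_y) = atan2(0.161, -0.439) = 160°.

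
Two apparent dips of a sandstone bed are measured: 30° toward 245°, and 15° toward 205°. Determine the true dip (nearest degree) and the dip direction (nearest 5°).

true dip 33°, dip direction 270°

Represent each trace as a vector plunging at its apparent dip toward its trend (east-north-up frame): v₁ = (-0.785, -0.366, -0.500), v₂ = (-0.408, -0.875, -0.259).
Cross product v₁ × v₂ gives the pole to the plane: n ∝ (-0.343, 0.001, 0.538).
Dip δ = arctan(|n_h|/n_z) = arctan(0.343/0.538) = 32.5°.
The horizontal component of n points toward azimuth atan2(n_x, n_y) = 270°, the dip direction.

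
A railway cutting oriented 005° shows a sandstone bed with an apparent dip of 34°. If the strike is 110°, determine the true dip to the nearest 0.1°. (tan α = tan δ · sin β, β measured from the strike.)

34.9°

The section is 75° from the strike.
tan(true dip) = tan 34° / sin 75° = 0.6983
true dip = arctan 0.6983 = 34.93°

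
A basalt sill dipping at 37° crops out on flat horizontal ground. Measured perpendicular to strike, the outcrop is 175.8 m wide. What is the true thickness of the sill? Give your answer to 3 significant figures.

True thickness t = w · sin(dip) = 175.8 × sin 37°
t = 175.8 × 0.6018 = 105.799 m

106 m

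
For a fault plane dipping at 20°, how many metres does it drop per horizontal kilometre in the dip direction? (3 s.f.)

364 m

drop per km = 1000 × tan 20° = 1000 × 0.3640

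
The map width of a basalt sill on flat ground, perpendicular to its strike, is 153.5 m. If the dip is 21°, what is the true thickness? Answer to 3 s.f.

55.0 m

True thickness t = w · sin(dip) = 153.5 × sin 21°
t = 153.5 × 0.3584 = 55.009 m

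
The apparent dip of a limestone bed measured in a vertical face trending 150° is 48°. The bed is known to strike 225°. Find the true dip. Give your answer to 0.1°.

The section is 75° from the strike.
tan(true dip) = tan 48° / sin 75° = 1.1498
δ = arctan(1.1498) = 48.99°

49.0°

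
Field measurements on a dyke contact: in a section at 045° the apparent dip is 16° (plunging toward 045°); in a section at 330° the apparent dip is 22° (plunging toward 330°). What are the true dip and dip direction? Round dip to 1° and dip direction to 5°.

The two traces are lines in the plane: v₁ = (sin 45°·cos 16°, cos 45°·cos 16°, −sin 16°), v₂ = (sin 330°·cos 22°, cos 330°·cos 22°, −sin 22°).
n = v₁ × v₂ = (-0.033, 0.382, 0.861) (taken with n_z > 0).
tan δ = √(n_x²+n_y²)/n_z = 0.384/0.861, so δ = 24.0°.
Dip direction = atan2(-0.033, 0.382) = 355° (azimuth of n's horizontal projection).

true dip 24°, dip direction 355°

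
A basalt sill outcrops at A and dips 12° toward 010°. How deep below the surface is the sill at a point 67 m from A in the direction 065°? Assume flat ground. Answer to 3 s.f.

The hole lies 55° from the dip direction, so the down-dip offset is 67 × cos 55° = 38.43 m.
Depth = down-dip offset × tan(dip) = 38.43 × tan 12° = 38.43 × 0.2126
Depth = 8.17 m

8.17 m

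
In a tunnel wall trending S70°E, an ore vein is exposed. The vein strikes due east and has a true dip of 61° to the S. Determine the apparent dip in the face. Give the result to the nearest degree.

32°

Angle between strike (due east) and section (S70°E): β = 20°.
tan(apparent dip) = tan 61° · sin 20° = 0.6170
α = arctan(0.6170) = 31.68°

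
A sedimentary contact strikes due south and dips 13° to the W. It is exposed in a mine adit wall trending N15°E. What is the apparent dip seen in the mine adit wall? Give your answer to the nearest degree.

3°

Angle between strike (due south) and section (N15°E): β = 15°.
tan α = tan 13° × sin 15° = 0.2309 × 0.2588 = 0.0598
α = arctan(0.0598) = 3.42°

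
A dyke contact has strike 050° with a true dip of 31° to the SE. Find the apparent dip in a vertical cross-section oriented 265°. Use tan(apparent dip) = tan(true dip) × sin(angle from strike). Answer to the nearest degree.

The strike is 050° and the section trends 265°; the acute angle between them is β = 35°.
tan(apparent dip) = tan 31° · sin 35° = 0.3446
apparent dip = arctan 0.3446 = 19.02°

19°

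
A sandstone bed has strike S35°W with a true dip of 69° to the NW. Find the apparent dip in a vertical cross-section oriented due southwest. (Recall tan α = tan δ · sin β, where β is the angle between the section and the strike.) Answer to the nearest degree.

Angle between strike (S35°W) and section (due southwest): β = 10°.
tan(apparent dip) = tan 69° · sin 10° = 0.4524
apparent dip = arctan 0.4524 = 24.34°

24°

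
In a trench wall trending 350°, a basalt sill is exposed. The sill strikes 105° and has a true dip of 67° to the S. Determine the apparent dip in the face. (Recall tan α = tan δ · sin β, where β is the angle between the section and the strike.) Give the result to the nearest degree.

The section lies 65° from the strike.
tan(apparent dip) = tan 67° · sin 65° = 2.1351
α = arctan(2.1351) = 64.90°

65°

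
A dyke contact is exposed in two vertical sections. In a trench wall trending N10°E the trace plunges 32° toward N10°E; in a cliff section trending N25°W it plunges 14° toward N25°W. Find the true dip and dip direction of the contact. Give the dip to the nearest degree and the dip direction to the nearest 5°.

Each apparent-dip line lies in the plane. As unit vectors (x east, y north, z up), v₁ plunges 32°→N10°E and v₂ plunges 14°→N25°W.
Cross product v₁ × v₂ gives the pole to the plane: n ∝ (0.264, 0.253, 0.472).
tan δ = √(n_x²+n_y²)/n_z = 0.366/0.472, so δ = 37.8°.
Dip direction = atan2(0.264, 0.253) = 46° (azimuth of n's horizontal projection).

true dip 38°, dip direction 045°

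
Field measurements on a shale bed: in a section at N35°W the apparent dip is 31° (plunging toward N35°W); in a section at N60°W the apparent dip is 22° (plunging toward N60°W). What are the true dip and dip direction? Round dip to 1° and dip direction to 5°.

true dip 34°, dip direction 355°

Represent each trace as a vector plunging at its apparent dip toward its trend (east-north-up frame): v₁ = (-0.492, 0.702, -0.515), v₂ = (-0.803, 0.464, -0.375).
Cross product v₁ × v₂ gives the pole to the plane: n ∝ (-0.024, 0.229, 0.336).
Dip δ = arctan(|n_h|/n_z) = arctan(0.231/0.336) = 34.5°.
Dip direction = atan2(-0.024, 0.229) = 354° (azimuth of n's horizontal projection).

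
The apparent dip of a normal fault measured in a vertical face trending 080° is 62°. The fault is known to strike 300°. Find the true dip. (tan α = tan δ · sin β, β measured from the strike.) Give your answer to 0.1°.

β = acute angle between strike 300° and section 080° = 40°.
tan δ = tan α / sin β = tan 62° / sin 40° = 1.8807 / 0.6428 = 2.9259
δ = arctan(2.9259) = 71.13°

71.1°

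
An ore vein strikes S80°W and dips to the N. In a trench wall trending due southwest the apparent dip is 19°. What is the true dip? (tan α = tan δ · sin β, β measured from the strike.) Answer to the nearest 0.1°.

31.0°

β = acute angle between strike S80°W and section due southwest = 35°.
tan(true dip) = tan 19° / sin 35° = 0.6003
δ = arctan(0.6003) = 30.98°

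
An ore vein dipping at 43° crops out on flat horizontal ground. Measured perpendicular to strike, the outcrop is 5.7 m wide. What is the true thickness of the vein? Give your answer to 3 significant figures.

True thickness t = w · sin(dip) = 5.7 × sin 43°
t = 5.7 × 0.6820 = 3.887 m

3.89 m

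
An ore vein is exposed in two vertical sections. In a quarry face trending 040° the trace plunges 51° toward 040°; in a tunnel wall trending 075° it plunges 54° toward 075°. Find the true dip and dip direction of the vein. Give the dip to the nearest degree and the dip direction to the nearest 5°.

Represent each trace as a vector plunging at its apparent dip toward its trend (east-north-up frame): v₁ = (0.405, 0.482, -0.777), v₂ = (0.568, 0.152, -0.809).
Cross product v₁ × v₂ gives the pole to the plane: n ∝ (0.272, 0.114, 0.212).
Dip δ = arctan(|n_h|/n_z) = arctan(0.295/0.212) = 54.2°.
The horizontal component of n points toward azimuth atan2(n_x, n_y) = 67°, the dip direction.

true dip 54°, dip direction 065°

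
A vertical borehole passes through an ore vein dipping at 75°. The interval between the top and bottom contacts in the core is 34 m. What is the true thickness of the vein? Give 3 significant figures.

8.80 m

True thickness t = h · cos(dip) = 34 × cos 75°
t = 34 × 0.2588 = 8.800 m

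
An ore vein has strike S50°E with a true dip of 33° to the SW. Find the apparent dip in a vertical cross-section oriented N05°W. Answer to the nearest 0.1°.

The strike is S50°E and the section trends N05°W; the acute angle between them is β = 45°.
tan α = tan 33° × sin 45° = 0.6494 × 0.7071 = 0.4592
α = arctan(0.4592) = 24.66°

24.7°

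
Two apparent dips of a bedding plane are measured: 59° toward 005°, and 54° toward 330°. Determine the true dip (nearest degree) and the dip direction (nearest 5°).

true dip 59°, dip direction 005°

Each apparent-dip line lies in the plane. As unit vectors (x east, y north, z up), v₁ plunges 59°→005° and v₂ plunges 54°→330°.
The plane normal is n = v₁ × v₂ ∝ (0.021, 0.288, 0.174).
tan δ = √(n_x²+n_y²)/n_z = 0.289/0.174, so δ = 59.0°.
Dip direction = atan2(0.021, 0.288) = 4° (azimuth of n's horizontal projection).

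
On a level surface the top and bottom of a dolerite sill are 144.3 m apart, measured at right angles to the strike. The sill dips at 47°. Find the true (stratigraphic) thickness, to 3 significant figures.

106 m

True thickness t = w · sin(dip) = 144.3 × sin 47°
t = 144.3 × 0.7314 = 105.534 m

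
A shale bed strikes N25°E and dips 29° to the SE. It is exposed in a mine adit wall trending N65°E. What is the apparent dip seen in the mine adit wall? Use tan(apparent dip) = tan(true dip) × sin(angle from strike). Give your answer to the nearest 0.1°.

The strike is N25°E and the section trends N65°E; the acute angle between them is β = 40°.
tan(apparent dip) = tan 29° · sin 40° = 0.3563
apparent dip = arctan 0.3563 = 19.61°

19.6°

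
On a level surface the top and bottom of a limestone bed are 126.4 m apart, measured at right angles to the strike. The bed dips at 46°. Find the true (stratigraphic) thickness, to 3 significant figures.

90.9 m

True thickness t = w · sin(dip) = 126.4 × sin 46°
t = 126.4 × 0.7193 = 90.925 m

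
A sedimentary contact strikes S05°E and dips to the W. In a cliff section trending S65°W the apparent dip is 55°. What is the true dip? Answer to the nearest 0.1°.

56.7°

The section is 70° from the strike.
tan δ = tan α / sin β = tan 55° / sin 70° = 1.4281 / 0.9397 = 1.5198
δ = arctan(1.5198) = 56.66°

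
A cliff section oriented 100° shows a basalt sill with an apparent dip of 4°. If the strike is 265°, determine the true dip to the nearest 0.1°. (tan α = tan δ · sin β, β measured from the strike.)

β = acute angle between strike 265° and section 100° = 15°.
tan δ = tan α / sin β = tan 4° / sin 15° = 0.0699 / 0.2588 = 0.2702
δ = arctan(0.2702) = 15.12°

15.1°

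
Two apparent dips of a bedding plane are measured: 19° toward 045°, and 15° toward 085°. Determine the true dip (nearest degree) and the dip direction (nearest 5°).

Each apparent-dip line lies in the plane. As unit vectors (x east, y north, z up), v₁ plunges 19°→045° and v₂ plunges 15°→085°.
n = v₁ × v₂ = (0.146, 0.140, 0.587) (taken with n_z > 0).
tan δ = √(n_x²+n_y²)/n_z = 0.202/0.587, so δ = 19.0°.
Dip direction = azimuth of (n_x, n_y) = atan2(0.146, 0.140) = 46°.

true dip 19°, dip direction 045°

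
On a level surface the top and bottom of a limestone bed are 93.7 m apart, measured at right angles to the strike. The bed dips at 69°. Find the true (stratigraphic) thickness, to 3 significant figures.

True thickness t = w · sin(dip) = 93.7 × sin 69°
t = 93.7 × 0.9336 = 87.476 m

87.5 m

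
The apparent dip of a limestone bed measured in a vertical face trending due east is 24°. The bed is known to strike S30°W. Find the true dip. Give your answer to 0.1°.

β = acute angle between strike S30°W and section due east = 60°.
tan δ = tan α / sin β = tan 24° / sin 60° = 0.4452 / 0.8660 = 0.5141
δ = arctan(0.5141) = 27.21°

27.2°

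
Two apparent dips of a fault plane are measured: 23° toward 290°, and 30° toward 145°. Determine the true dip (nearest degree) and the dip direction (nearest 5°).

Each apparent-dip line lies in the plane. As unit vectors (x east, y north, z up), v₁ plunges 23°→290° and v₂ plunges 30°→145°.
The plane normal is n = v₁ × v₂ ∝ (-0.435, -0.627, 0.457).
tan δ = √(n_x²+n_y²)/n_z = 0.763/0.457, so δ = 59.1°.
Dip direction = azimuth of (n_x, n_y) = atan2(-0.435, -0.627) = 215°.

true dip 59°, dip direction 215°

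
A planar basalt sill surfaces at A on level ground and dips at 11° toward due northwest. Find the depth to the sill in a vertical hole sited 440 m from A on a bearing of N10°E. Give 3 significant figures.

49.1 m

The hole lies 55° from the dip direction, so the down-dip offset is 440 × cos 55° = 252.37 m.
Depth = down-dip offset × tan(dip) = 252.37 × tan 11° = 252.37 × 0.1944
Depth = 49.06 m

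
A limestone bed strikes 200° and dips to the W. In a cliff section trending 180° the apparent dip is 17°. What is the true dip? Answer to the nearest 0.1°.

The section is 20° from the strike.
tan δ = tan α / sin β = tan 17° / sin 20° = 0.3057 / 0.3420 = 0.8939
true dip = arctan 0.8939 = 41.79°

41.8°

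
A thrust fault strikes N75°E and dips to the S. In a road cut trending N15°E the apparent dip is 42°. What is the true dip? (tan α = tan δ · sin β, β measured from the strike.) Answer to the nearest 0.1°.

46.1°

β = acute angle between strike N75°E and section N15°E = 60°.
tan δ = tan α / sin β = tan 42° / sin 60° = 0.9004 / 0.8660 = 1.0397
true dip = arctan 1.0397 = 46.11°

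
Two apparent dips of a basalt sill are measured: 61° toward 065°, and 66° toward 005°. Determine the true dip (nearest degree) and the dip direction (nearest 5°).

The two traces are lines in the plane: v₁ = (sin 65°·cos 61°, cos 65°·cos 61°, −sin 61°), v₂ = (sin 5°·cos 66°, cos 5°·cos 66°, −sin 66°).
n = v₁ × v₂ = (0.167, 0.370, 0.171) (taken with n_z > 0).
tan δ = √(n_x²+n_y²)/n_z = 0.406/0.171, so δ = 67.2°.
Dip direction = atan2(0.167, 0.370) = 24° (azimuth of n's horizontal projection).

true dip 67°, dip direction 025°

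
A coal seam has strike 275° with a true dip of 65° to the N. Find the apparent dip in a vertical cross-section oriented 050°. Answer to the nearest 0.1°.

The strike is 275° and the section trends 050°; the acute angle between them is β = 45°.
tan(apparent dip) = tan 65° · sin 45° = 1.5164
α = arctan(1.5164) = 56.60°

56.6°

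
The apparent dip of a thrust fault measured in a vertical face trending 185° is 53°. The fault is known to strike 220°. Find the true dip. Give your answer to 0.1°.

66.6°

The section is 35° from the strike.
tan δ = tan α / sin β = tan 53° / sin 35° = 1.3270 / 0.5736 = 2.3136
δ = arctan(2.3136) = 66.62°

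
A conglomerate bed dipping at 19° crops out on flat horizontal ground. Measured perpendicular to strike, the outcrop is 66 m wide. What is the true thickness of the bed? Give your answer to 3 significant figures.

21.5 m

True thickness t = w · sin(dip) = 66 × sin 19°
t = 66 × 0.3256 = 21.487 m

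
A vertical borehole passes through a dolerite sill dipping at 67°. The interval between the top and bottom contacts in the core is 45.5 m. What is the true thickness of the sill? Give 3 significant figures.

True thickness t = h · cos(dip) = 45.5 × cos 67°
t = 45.5 × 0.3907 = 17.778 m

17.8 m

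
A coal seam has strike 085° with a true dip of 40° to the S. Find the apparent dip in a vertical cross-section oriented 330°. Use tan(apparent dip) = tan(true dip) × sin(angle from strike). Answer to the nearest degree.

The strike is 085° and the section trends 330°; the acute angle between them is β = 65°.
tan(apparent dip) = tan 40° · sin 65° = 0.7605
α = arctan(0.7605) = 37.25°

37°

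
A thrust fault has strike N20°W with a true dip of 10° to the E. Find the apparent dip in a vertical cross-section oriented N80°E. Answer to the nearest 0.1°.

The section lies 80° from the strike.
tan(apparent dip) = tan 10° · sin 80° = 0.1736
apparent dip = arctan 0.1736 = 9.85°

9.9°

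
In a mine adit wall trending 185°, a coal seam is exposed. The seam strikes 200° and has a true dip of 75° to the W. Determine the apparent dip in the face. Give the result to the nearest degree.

The strike is 200° and the section trends 185°; the acute angle between them is β = 15°.
tan(apparent dip) = tan 75° · sin 15° = 0.9659
apparent dip = arctan 0.9659 = 44.01°

44°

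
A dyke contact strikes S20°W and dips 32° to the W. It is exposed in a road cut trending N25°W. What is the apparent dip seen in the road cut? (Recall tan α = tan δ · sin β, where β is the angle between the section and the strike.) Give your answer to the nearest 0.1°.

The strike is S20°W and the section trends N25°W; the acute angle between them is β = 45°.
tan(apparent dip) = tan 32° · sin 45° = 0.4418
α = arctan(0.4418) = 23.84°

23.8°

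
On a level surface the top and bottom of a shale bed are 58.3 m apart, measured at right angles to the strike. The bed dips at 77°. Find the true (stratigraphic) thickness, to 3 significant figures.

True thickness t = w · sin(dip) = 58.3 × sin 77°
t = 58.3 × 0.9744 = 56.806 m

56.8 m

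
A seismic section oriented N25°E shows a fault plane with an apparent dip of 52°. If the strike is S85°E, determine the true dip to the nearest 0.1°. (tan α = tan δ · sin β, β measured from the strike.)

β = acute angle between strike S85°E and section N25°E = 70°.
tan(true dip) = tan 52° / sin 70° = 1.3621
true dip = arctan 1.3621 = 53.72°

53.7°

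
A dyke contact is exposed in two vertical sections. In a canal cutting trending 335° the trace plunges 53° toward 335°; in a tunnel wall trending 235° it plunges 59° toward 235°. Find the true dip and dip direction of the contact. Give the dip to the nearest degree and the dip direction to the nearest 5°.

true dip 67°, dip direction 280°

Each apparent-dip line lies in the plane. As unit vectors (x east, y north, z up), v₁ plunges 53°→335° and v₂ plunges 59°→235°.
Cross product v₁ × v₂ gives the pole to the plane: n ∝ (-0.703, 0.119, 0.305).
Dip δ = arctan(|n_h|/n_z) = arctan(0.713/0.305) = 66.8°.
Dip direction = azimuth of (n_x, n_y) = atan2(-0.703, 0.119) = 280°.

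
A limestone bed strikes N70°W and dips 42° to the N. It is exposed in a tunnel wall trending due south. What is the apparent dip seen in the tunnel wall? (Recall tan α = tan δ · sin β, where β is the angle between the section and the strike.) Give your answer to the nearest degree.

40°

The strike is N70°W and the section trends due south; the acute angle between them is β = 70°.
tan(apparent dip) = tan 42° · sin 70° = 0.8461
α = arctan(0.8461) = 40.23°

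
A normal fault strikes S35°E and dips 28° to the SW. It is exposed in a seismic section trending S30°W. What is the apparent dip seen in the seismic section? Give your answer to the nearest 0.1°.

25.7°

The section lies 65° from the strike.
tan α = tan 28° × sin 65° = 0.5317 × 0.9063 = 0.4819
α = arctan(0.4819) = 25.73°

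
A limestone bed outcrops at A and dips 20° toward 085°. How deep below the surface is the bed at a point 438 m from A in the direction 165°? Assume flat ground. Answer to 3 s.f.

27.7 m

The hole lies 80° from the dip direction, so the down-dip offset is 438 × cos 80° = 76.06 m.
Depth = down-dip offset × tan(dip) = 76.06 × tan 20° = 76.06 × 0.3640
Depth = 27.68 m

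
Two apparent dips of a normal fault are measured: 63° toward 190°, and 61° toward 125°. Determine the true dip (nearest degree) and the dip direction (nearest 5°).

Represent each trace as a vector plunging at its apparent dip toward its trend (east-north-up frame): v₁ = (-0.079, -0.447, -0.891), v₂ = (0.397, -0.278, -0.875).
Cross product v₁ × v₂ gives the pole to the plane: n ∝ (0.143, -0.423, 0.199).
True dip = arccos(n_z / |n|) = arccos(0.4080) = 65.9°.
Dip direction = atan2(0.143, -0.423) = 161° (azimuth of n's horizontal projection).

true dip 66°, dip direction 160°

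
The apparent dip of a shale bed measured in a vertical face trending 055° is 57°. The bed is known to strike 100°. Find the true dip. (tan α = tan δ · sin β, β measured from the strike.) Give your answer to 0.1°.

The section is 45° from the strike.
tan δ = tan α / sin β = tan 57° / sin 45° = 1.5399 / 0.7071 = 2.1777
δ = arctan(2.1777) = 65.34°

65.3°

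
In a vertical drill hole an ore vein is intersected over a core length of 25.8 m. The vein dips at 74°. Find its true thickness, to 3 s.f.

True thickness t = h · cos(dip) = 25.8 × cos 74°
t = 25.8 × 0.2756 = 7.111 m

7.11 m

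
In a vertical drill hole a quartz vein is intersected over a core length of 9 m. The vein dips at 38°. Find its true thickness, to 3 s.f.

True thickness t = h · cos(dip) = 9 × cos 38°
t = 9 × 0.7880 = 7.092 m

7.09 m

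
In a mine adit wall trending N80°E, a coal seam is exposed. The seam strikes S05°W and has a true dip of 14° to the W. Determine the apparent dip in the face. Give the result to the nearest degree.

The section lies 75° from the strike.
tan α = tan 14° × sin 75° = 0.2493 × 0.9659 = 0.2408
apparent dip = arctan 0.2408 = 13.54°

14°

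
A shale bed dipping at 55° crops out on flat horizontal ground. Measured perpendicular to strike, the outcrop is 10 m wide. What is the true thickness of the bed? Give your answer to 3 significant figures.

8.19 m

True thickness t = w · sin(dip) = 10 × sin 55°
t = 10 × 0.8192 = 8.192 m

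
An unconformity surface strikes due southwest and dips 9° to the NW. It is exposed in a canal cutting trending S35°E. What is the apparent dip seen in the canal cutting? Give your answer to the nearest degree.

Angle between strike (due southwest) and section (S35°E): β = 80°.
tan(apparent dip) = tan 9° · sin 80° = 0.1560
apparent dip = arctan 0.1560 = 8.87°

9°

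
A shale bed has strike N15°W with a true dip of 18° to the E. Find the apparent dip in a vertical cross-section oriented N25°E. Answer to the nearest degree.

12°

Angle between strike (N15°W) and section (N25°E): β = 40°.
tan α = tan 18° × sin 40° = 0.3249 × 0.6428 = 0.2089
α = arctan(0.2089) = 11.80°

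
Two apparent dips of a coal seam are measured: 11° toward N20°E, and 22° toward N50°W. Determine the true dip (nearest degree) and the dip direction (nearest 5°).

Each apparent-dip line lies in the plane. As unit vectors (x east, y north, z up), v₁ plunges 11°→N20°E and v₂ plunges 22°→N50°W.
The plane normal is n = v₁ × v₂ ∝ (-0.232, 0.261, 0.855).
Dip δ = arctan(|n_h|/n_z) = arctan(0.349/0.855) = 22.2°.
The horizontal component of n points toward azimuth atan2(n_x, n_y) = 318°, the dip direction.

true dip 22°, dip direction 320°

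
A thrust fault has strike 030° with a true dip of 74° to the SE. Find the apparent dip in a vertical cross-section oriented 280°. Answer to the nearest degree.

73°

The strike is 030° and the section trends 280°; the acute angle between them is β = 70°.
tan(apparent dip) = tan 74° · sin 70° = 3.2771
apparent dip = arctan 3.2771 = 73.03°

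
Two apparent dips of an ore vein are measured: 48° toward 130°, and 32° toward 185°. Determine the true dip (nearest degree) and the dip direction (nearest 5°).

true dip 48°, dip direction 130°

The two traces are lines in the plane: v₁ = (sin 130°·cos 48°, cos 130°·cos 48°, −sin 48°), v₂ = (sin 185°·cos 32°, cos 185°·cos 32°, −sin 32°).
n = v₁ × v₂ = (0.400, -0.327, 0.465) (taken with n_z > 0).
tan δ = √(n_x²+n_y²)/n_z = 0.516/0.465, so δ = 48.0°.
Dip direction = atan2(0.400, -0.327) = 129° (azimuth of n's horizontal projection).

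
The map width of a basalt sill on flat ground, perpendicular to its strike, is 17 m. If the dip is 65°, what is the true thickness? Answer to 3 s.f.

True thickness t = w · sin(dip) = 17 × sin 65°
t = 17 × 0.9063 = 15.407 m

15.4 m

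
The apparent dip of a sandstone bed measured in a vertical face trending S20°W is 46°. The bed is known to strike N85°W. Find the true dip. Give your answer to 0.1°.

47.0°

The section is 75° from the strike.
tan δ = tan α / sin β = tan 46° / sin 75° = 1.0355 / 0.9659 = 1.0721
true dip = arctan 1.0721 = 46.99°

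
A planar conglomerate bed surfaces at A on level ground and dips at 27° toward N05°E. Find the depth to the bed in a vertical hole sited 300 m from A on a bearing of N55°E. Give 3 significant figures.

98.3 m

The hole lies 50° from the dip direction, so the down-dip offset is 300 × cos 50° = 192.84 m.
Depth = down-dip offset × tan(dip) = 192.84 × tan 27° = 192.84 × 0.5095
Depth = 98.25 m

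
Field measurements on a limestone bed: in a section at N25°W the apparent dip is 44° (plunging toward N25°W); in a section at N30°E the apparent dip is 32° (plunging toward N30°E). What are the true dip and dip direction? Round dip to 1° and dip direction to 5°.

true dip 44°, dip direction 340°

Represent each trace as a vector plunging at its apparent dip toward its trend (east-north-up frame): v₁ = (-0.304, 0.652, -0.695), v₂ = (0.424, 0.734, -0.530).
n = v₁ × v₂ = (-0.165, 0.456, 0.500) (taken with n_z > 0).
Dip δ = arctan(|n_h|/n_z) = arctan(0.485/0.500) = 44.1°.
Dip direction = atan2(-0.165, 0.456) = 340° (azimuth of n's horizontal projection).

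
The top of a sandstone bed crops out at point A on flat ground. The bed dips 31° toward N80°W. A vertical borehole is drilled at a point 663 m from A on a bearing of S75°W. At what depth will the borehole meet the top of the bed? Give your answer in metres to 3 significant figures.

The hole lies 25° from the dip direction, so the down-dip offset is 663 × cos 25° = 600.88 m.
Depth = down-dip offset × tan(dip) = 600.88 × tan 31° = 600.88 × 0.6009
Depth = 361.05 m

361 m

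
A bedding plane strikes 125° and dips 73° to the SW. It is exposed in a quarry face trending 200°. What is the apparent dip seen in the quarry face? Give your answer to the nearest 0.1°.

72.4°

The strike is 125° and the section trends 200°; the acute angle between them is β = 75°.
tan α = tan 73° × sin 75° = 3.2709 × 0.9659 = 3.1594
α = arctan(3.1594) = 72.44°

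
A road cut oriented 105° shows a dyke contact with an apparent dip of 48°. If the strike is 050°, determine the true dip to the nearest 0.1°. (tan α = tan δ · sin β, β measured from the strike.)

β = acute angle between strike 050° and section 105° = 55°.
tan δ = tan α / sin β = tan 48° / sin 55° = 1.1106 / 0.8192 = 1.3558
δ = arctan(1.3558) = 53.59°

53.6°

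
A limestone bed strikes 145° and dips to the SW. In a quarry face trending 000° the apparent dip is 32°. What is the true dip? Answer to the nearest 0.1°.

β = acute angle between strike 145° and section 000° = 35°.
tan(true dip) = tan 32° / sin 35° = 1.0894
true dip = arctan 1.0894 = 47.45°

47.5°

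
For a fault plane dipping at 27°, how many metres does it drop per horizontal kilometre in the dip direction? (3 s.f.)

drop per km = 1000 × tan 27° = 1000 × 0.5095

510 m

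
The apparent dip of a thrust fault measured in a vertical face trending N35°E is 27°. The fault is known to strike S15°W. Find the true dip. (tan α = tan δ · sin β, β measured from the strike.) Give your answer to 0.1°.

The section is 20° from the strike.
tan δ = tan α / sin β = tan 27° / sin 20° = 0.5095 / 0.3420 = 1.4898
true dip = arctan 1.4898 = 56.13°

56.1°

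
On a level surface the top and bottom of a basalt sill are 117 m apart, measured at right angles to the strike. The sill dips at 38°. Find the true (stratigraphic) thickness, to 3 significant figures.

72.0 m

True thickness t = w · sin(dip) = 117 × sin 38°
t = 117 × 0.6157 = 72.032 m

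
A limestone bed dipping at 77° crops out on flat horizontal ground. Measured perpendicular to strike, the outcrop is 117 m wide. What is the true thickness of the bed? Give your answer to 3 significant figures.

114 m

True thickness t = w · sin(dip) = 117 × sin 77°
t = 117 × 0.9744 = 114.001 m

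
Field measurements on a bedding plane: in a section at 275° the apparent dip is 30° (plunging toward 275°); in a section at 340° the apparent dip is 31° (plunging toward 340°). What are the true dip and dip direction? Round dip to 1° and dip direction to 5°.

true dip 35°, dip direction 310°

Each apparent-dip line lies in the plane. As unit vectors (x east, y north, z up), v₁ plunges 30°→275° and v₂ plunges 31°→340°.
The plane normal is n = v₁ × v₂ ∝ (-0.364, 0.298, 0.673).
True dip = arccos(n_z / |n|) = arccos(0.8197) = 34.9°.
Dip direction = atan2(-0.364, 0.298) = 309° (azimuth of n's horizontal projection).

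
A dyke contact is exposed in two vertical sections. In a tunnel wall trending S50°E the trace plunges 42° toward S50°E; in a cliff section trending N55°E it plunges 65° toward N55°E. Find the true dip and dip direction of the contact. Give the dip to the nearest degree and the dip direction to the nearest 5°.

true dip 65°, dip direction 065°

The two traces are lines in the plane: v₁ = (sin 130°·cos 42°, cos 130°·cos 42°, −sin 42°), v₂ = (sin 55°·cos 65°, cos 55°·cos 65°, −sin 65°).
The plane normal is n = v₁ × v₂ ∝ (0.595, 0.284, 0.303).
Dip δ = arctan(|n_h|/n_z) = arctan(0.660/0.303) = 65.3°.
The horizontal component of n points toward azimuth atan2(n_x, n_y) = 64°, the dip direction.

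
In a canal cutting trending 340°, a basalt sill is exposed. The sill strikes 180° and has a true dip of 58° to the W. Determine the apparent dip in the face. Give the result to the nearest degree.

29°

The strike is 180° and the section trends 340°; the acute angle between them is β = 20°.
tan(apparent dip) = tan 58° · sin 20° = 0.5473
α = arctan(0.5473) = 28.69°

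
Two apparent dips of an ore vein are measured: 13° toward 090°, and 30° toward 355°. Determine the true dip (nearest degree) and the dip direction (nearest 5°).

Represent each trace as a vector plunging at its apparent dip toward its trend (east-north-up frame): v₁ = (0.974, 0.000, -0.225), v₂ = (-0.075, 0.863, -0.500).
The plane normal is n = v₁ × v₂ ∝ (0.194, 0.504, 0.841).
True dip = arccos(n_z / |n|) = arccos(0.8413) = 32.7°.
Dip direction = atan2(0.194, 0.504) = 21° (azimuth of n's horizontal projection).

true dip 33°, dip direction 020°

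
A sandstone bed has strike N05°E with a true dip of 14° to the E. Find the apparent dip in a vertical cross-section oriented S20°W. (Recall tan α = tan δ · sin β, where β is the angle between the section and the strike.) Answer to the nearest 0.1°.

The section lies 15° from the strike.
tan α = tan 14° × sin 15° = 0.2493 × 0.2588 = 0.0645
α = arctan(0.0645) = 3.69°

3.7°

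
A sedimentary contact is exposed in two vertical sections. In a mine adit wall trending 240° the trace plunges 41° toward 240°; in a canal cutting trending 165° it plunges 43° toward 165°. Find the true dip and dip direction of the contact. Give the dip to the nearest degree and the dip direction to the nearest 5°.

true dip 49°, dip direction 200°

Each apparent-dip line lies in the plane. As unit vectors (x east, y north, z up), v₁ plunges 41°→240° and v₂ plunges 43°→165°.
Cross product v₁ × v₂ gives the pole to the plane: n ∝ (-0.206, -0.570, 0.533).
Dip δ = arctan(|n_h|/n_z) = arctan(0.606/0.533) = 48.7°.
Dip direction = atan2(-0.206, -0.570) = 200° (azimuth of n's horizontal projection).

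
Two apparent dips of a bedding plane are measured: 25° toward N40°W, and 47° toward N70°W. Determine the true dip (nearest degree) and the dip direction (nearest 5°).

true dip 55°, dip direction 250°

Each apparent-dip line lies in the plane. As unit vectors (x east, y north, z up), v₁ plunges 25°→N40°W and v₂ plunges 47°→N70°W.
Cross product v₁ × v₂ gives the pole to the plane: n ∝ (-0.409, -0.155, 0.309).
True dip = arccos(n_z / |n|) = arccos(0.5769) = 54.8°.
The horizontal component of n points toward azimuth atan2(n_x, n_y) = 249°, the dip direction.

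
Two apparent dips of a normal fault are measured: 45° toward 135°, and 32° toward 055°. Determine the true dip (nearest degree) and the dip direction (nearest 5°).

Each apparent-dip line lies in the plane. As unit vectors (x east, y north, z up), v₁ plunges 45°→135° and v₂ plunges 32°→055°.
The plane normal is n = v₁ × v₂ ∝ (0.609, -0.226, 0.591).
True dip = arccos(n_z / |n|) = arccos(0.6727) = 47.7°.
Dip direction = atan2(0.609, -0.226) = 110° (azimuth of n's horizontal projection).

true dip 48°, dip direction 110°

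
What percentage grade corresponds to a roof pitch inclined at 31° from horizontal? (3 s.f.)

grade % = 100 × tan 31° = 100 × 0.6009

60.1%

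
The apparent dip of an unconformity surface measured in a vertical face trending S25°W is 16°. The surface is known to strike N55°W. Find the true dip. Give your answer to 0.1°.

16.2°

The section is 80° from the strike.
tan(true dip) = tan 16° / sin 80° = 0.2912
true dip = arctan 0.2912 = 16.23°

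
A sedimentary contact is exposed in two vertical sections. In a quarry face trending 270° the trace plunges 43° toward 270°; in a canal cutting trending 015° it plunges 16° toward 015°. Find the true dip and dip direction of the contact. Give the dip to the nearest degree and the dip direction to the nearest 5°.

The two traces are lines in the plane: v₁ = (sin 270°·cos 43°, cos 270°·cos 43°, −sin 43°), v₂ = (sin 15°·cos 16°, cos 15°·cos 16°, −sin 16°).
Cross product v₁ × v₂ gives the pole to the plane: n ∝ (-0.633, 0.371, 0.679).
Dip δ = arctan(|n_h|/n_z) = arctan(0.734/0.679) = 47.2°.
The horizontal component of n points toward azimuth atan2(n_x, n_y) = 300°, the dip direction.

true dip 47°, dip direction 300°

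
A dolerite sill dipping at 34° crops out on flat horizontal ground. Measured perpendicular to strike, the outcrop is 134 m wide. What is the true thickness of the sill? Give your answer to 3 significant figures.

74.9 m

True thickness t = w · sin(dip) = 134 × sin 34°
t = 134 × 0.5592 = 74.932 m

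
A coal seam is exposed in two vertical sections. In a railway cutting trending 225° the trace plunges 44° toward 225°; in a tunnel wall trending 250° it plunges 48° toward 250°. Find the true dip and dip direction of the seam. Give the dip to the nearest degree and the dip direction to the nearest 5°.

The two traces are lines in the plane: v₁ = (sin 225°·cos 44°, cos 225°·cos 44°, −sin 44°), v₂ = (sin 250°·cos 48°, cos 250°·cos 48°, −sin 48°).
The plane normal is n = v₁ × v₂ ∝ (-0.219, -0.059, 0.203).
True dip = arccos(n_z / |n|) = arccos(0.6677) = 48.1°.
Dip direction = atan2(-0.219, -0.059) = 255° (azimuth of n's horizontal projection).

true dip 48°, dip direction 255°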